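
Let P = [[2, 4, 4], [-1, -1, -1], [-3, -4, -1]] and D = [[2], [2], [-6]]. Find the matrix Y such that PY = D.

Left-multiplying both sides by P⁻¹ gives Y = P⁻¹D.
det P = 6; the adjugate gives P⁻¹ = [[-1/2, -2, 0], [1/3, 5/3, -1/3], [1/6, -2/3, 1/3]].
Y = P⁻¹D = [[-1/2, -2, 0], [1/3, 5/3, -1/3], [1/6, -2/3, 1/3]] · [[2], [2], [-6]] = [[-5], [6], [-3]].

Y = [[-5], [6], [-3]]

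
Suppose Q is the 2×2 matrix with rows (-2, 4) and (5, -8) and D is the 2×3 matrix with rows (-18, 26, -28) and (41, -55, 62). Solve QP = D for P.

P = [[5, -3, 6], [-2, 5, -4]]

Q is on the left of P, so left-multiply by Q⁻¹: P = Q⁻¹D.
Q has determinant -4; Q⁻¹ = [[2, 1], [5/4, 1/2]].
P = Q⁻¹D = [[2, 1], [5/4, 1/2]] · [[-18, 26, -28], [41, -55, 62]] = [[5, -3, 6], [-2, 5, -4]].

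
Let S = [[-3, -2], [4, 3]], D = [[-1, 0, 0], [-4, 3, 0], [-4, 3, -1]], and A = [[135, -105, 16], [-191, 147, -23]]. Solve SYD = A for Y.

Y = [[-5, 5, 2], [5, 2, 5]]

Y = S⁻¹AD⁻¹ (apply S⁻¹ on the left and D⁻¹ on the right).
det S = -1; the adjugate gives S⁻¹ = [[-3, -2], [4, 3]].
D has determinant 3; D⁻¹ = [[-1, 0, 0], [-4/3, 1/3, 0], [0, 1, -1]].
S⁻¹A = [[-23, 21, -2], [-33, 21, -5]].
Y = (S⁻¹A)D⁻¹ = [[-5, 5, 2], [5, 2, 5]].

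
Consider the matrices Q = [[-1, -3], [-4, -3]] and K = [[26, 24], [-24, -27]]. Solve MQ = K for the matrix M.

Q is on the right of M, so right-multiply by Q⁻¹: M = KQ⁻¹.
Q has determinant -9; Q⁻¹ = [[1/3, -1/3], [-4/9, 1/9]].
M = KQ⁻¹ = [[26, 24], [-24, -27]] · [[1/3, -1/3], [-4/9, 1/9]] = [[-2, -6], [4, 5]].

M = [[-2, -6], [4, 5]]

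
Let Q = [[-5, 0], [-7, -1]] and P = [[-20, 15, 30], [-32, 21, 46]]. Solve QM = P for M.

Q is on the left of M, so left-multiply by Q⁻¹: M = Q⁻¹P.
det Q = 5; the adjugate gives Q⁻¹ = [[-1/5, 0], [7/5, -1]].
M = Q⁻¹P = [[-1/5, 0], [7/5, -1]] · [[-20, 15, 30], [-32, 21, 46]] = [[4, -3, -6], [4, 0, -4]].

M = [[4, -3, -6], [4, 0, -4]]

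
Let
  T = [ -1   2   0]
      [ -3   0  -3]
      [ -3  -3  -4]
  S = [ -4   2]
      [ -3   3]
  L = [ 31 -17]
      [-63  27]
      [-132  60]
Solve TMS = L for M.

M = [[-3, 3], [-5, 1], [-3, -2]]

Isolating M: multiply by T⁻¹ from the left and S⁻¹ from the right, so M = T⁻¹LS⁻¹.
det T = 3, so T⁻¹ = [[-3, 8/3, -2], [-1, 4/3, -1], [3, -3, 2]].
S has determinant -6; S⁻¹ = [[-1/2, 1/3], [-1/2, 2/3]].
T⁻¹L = [[3, 3], [17, -7], [18, -12]].
M = (T⁻¹L)S⁻¹ = [[-3, 3], [-5, 1], [-3, -2]].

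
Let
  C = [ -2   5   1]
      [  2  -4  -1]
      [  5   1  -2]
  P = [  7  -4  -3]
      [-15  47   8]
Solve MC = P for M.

M = [[-1, 0, 1], [6, -4, 1]]

Right-multiplying both sides by C⁻¹ gives M = PC⁻¹.
C has determinant -1; C⁻¹ = [[-9, -11, 1], [1, 1, 0], [-22, -27, 2]].
M = PC⁻¹ = [[7, -4, -3], [-15, 47, 8]] · [[-9, -11, 1], [1, 1, 0], [-22, -27, 2]] = [[-1, 0, 1], [6, -4, 1]].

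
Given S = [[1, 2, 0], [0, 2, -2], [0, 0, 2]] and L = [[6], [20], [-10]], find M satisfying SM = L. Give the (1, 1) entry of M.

-4

S is on the left of M, so left-multiply by S⁻¹: M = S⁻¹L.
S has determinant 4; S⁻¹ = [[1, -1, -1], [0, 1/2, 1/2], [0, 0, 1/2]].
M = S⁻¹L = [[1, -1, -1], [0, 1/2, 1/2], [0, 0, 1/2]] · [[6], [20], [-10]] = [[-4], [5], [-5]].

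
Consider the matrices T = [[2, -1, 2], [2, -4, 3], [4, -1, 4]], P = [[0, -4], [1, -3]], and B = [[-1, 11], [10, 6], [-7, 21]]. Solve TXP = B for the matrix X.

X = [[-4, 1], [4, -5], [5, -4]]

Left-multiply by T⁻¹ and right-multiply by P⁻¹: X = T⁻¹BP⁻¹.
det T = -2; the adjugate gives T⁻¹ = [[13/2, -1, -5/2], [-2, 0, 1], [-7, 1, 3]].
det P = 4; the adjugate gives P⁻¹ = [[-3/4, 1], [-1/4, 0]].
T⁻¹B = [[1, 13], [-5, -1], [-4, -8]].
X = (T⁻¹B)P⁻¹ = [[-4, 1], [4, -5], [5, -4]].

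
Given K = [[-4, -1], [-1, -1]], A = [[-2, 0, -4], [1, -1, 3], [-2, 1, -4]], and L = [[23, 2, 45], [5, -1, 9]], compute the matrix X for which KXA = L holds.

X = K⁻¹LA⁻¹ (apply K⁻¹ on the left and A⁻¹ on the right).
det K = 3; the adjugate gives K⁻¹ = [[-1/3, 1/3], [1/3, -4/3]].
det A = 2; the adjugate gives A⁻¹ = [[1/2, -2, -2], [-1, 0, 1], [-1/2, 1, 1]].
K⁻¹L = [[-6, -1, -12], [1, 2, 3]].
X = (K⁻¹L)A⁻¹ = [[4, 0, -1], [-3, 1, 3]].

X = [[4, 0, -1], [-3, 1, 3]]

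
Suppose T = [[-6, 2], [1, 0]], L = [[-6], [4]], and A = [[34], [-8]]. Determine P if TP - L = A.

TP = A + L = [[28], [-4]].
Since T multiplies P on the left, P = T⁻¹(A + L).
det T = -2; the adjugate gives T⁻¹ = [[0, 1], [1/2, 3]].
P = T⁻¹(A + L) = [[-4], [2]].

P = [[-4], [2]]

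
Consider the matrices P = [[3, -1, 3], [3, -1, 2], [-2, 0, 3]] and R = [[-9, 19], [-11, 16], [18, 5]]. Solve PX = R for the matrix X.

Since P multiplies X on the left, X = P⁻¹R.
det P = -2; the adjugate gives P⁻¹ = [[3/2, -3/2, -1/2], [13/2, -15/2, -3/2], [1, -1, 0]].
X = P⁻¹R = [[3/2, -3/2, -1/2], [13/2, -15/2, -3/2], [1, -1, 0]] · [[-9, 19], [-11, 16], [18, 5]] = [[-6, 2], [-3, -4], [2, 3]].

X = [[-6, 2], [-3, -4], [2, 3]]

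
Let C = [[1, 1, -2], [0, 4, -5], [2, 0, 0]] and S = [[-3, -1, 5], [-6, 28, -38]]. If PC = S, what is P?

P = [[-5, 1, 1], [4, 6, -5]]

C is on the right of P, so right-multiply by C⁻¹: P = SC⁻¹.
det C = 6; the adjugate gives C⁻¹ = [[0, 0, 1/2], [-5/3, 2/3, 5/6], [-4/3, 1/3, 2/3]].
P = SC⁻¹ = [[-3, -1, 5], [-6, 28, -38]] · [[0, 0, 1/2], [-5/3, 2/3, 5/6], [-4/3, 1/3, 2/3]] = [[-5, 1, 1], [4, 6, -5]].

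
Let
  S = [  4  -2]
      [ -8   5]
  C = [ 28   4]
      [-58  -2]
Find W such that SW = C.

Since S multiplies W on the left, W = S⁻¹C.
S has determinant 4; S⁻¹ = [[5/4, 1/2], [2, 1]].
W = S⁻¹C = [[5/4, 1/2], [2, 1]] · [[28, 4], [-58, -2]] = [[6, 4], [-2, 6]].

W = [[6, 4], [-2, 6]]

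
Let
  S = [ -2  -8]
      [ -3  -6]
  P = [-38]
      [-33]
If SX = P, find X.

S is on the left of X, so left-multiply by S⁻¹: X = S⁻¹P.
det S = -12, so S⁻¹ = [[1/2, -2/3], [-1/4, 1/6]].
X = S⁻¹P = [[1/2, -2/3], [-1/4, 1/6]] · [[-38], [-33]] = [[3], [4]].

X = [[3], [4]]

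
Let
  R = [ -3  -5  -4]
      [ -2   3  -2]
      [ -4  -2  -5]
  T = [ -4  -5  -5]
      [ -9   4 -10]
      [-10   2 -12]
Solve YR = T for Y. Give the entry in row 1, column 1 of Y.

R is on the right of Y, so right-multiply by R⁻¹: Y = TR⁻¹.
R has determinant 3; R⁻¹ = [[-19/3, -17/3, 22/3], [-2/3, -1/3, 2/3], [16/3, 14/3, -19/3]].
Y = TR⁻¹ = [[-4, -5, -5], [-9, 4, -10], [-10, 2, -12]] · [[-19/3, -17/3, 22/3], [-2/3, -1/3, 2/3], [16/3, 14/3, -19/3]] = [[2, 1, -1], [1, 3, 0], [-2, 0, 4]].

2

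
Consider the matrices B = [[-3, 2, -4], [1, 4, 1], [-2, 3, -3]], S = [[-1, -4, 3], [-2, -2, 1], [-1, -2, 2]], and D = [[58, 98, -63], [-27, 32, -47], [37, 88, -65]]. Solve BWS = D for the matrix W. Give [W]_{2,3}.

W = B⁻¹DS⁻¹ (apply B⁻¹ on the left and S⁻¹ on the right).
det B = 3, so B⁻¹ = [[-5, -2, 6], [1/3, 1/3, -1/3], [11/3, 5/3, -14/3]].
S has determinant -4; S⁻¹ = [[1/2, -1/2, -1/2], [-3/4, -1/4, 5/4], [-1/2, -1/2, 3/2]].
B⁻¹D = [[-14, -26, 19], [-2, 14, -15], [-5, 2, -6]].
W = (B⁻¹D)S⁻¹ = [[3, 4, 3], [-4, 5, -4], [-1, 5, -4]].

-4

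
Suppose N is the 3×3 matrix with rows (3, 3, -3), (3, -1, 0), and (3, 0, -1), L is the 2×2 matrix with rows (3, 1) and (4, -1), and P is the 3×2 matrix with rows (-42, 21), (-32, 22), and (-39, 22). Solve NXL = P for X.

X = [[3, -4], [1, 2], [2, 3]]

Isolating X: multiply by N⁻¹ from the left and L⁻¹ from the right, so X = N⁻¹PL⁻¹.
N has determinant 3; N⁻¹ = [[1/3, 1, -1], [1, 2, -3], [1, 3, -4]].
det L = -7, so L⁻¹ = [[1/7, 1/7], [4/7, -3/7]].
N⁻¹P = [[-7, 7], [11, -1], [18, -1]].
X = (N⁻¹P)L⁻¹ = [[3, -4], [1, 2], [2, 3]].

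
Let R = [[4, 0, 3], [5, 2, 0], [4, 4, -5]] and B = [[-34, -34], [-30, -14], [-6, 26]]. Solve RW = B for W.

Since R multiplies W on the left, W = R⁻¹B.
det R = -4, so R⁻¹ = [[5/2, -3, 3/2], [-25/4, 8, -15/4], [-3, 4, -2]].
W = R⁻¹B = [[5/2, -3, 3/2], [-25/4, 8, -15/4], [-3, 4, -2]] · [[-34, -34], [-30, -14], [-6, 26]] = [[-4, -4], [-5, 3], [-6, -6]].

W = [[-4, -4], [-5, 3], [-6, -6]]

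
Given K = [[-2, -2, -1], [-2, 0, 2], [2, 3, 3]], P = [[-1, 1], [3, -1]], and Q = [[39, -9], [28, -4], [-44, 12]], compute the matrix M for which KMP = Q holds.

Isolating M: multiply by K⁻¹ from the left and P⁻¹ from the right, so M = K⁻¹QP⁻¹.
det K = -2, so K⁻¹ = [[3, -3/2, 2], [-5, 2, -3], [3, -1, 2]].
det P = -2, so P⁻¹ = [[1/2, 1/2], [3/2, 1/2]].
K⁻¹Q = [[-13, 3], [-7, 1], [1, 1]].
M = (K⁻¹Q)P⁻¹ = [[-2, -5], [-2, -3], [2, 1]].

M = [[-2, -5], [-2, -3], [2, 1]]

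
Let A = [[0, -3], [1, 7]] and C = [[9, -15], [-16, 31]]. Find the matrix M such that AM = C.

M = [[5, -4], [-3, 5]]

Left-multiplying both sides by A⁻¹ gives M = A⁻¹C.
A has determinant 3; A⁻¹ = [[7/3, 1], [-1/3, 0]].
M = A⁻¹C = [[7/3, 1], [-1/3, 0]] · [[9, -15], [-16, 31]] = [[5, -4], [-3, 5]].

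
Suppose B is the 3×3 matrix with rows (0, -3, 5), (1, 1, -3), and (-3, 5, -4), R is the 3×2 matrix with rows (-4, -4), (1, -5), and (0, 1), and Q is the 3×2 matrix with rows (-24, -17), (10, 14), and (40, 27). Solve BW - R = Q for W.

W = [[-5, -2], [1, 2], [-5, -3]]

BW = Q + R = [[-28, -21], [11, 9], [40, 28]].
Left-multiplying both sides by B⁻¹ gives W = B⁻¹(Q + R).
det B = 1; the adjugate gives B⁻¹ = [[11, 13, 4], [13, 15, 5], [8, 9, 3]].
W = B⁻¹(Q + R) = [[-5, -2], [1, 2], [-5, -3]].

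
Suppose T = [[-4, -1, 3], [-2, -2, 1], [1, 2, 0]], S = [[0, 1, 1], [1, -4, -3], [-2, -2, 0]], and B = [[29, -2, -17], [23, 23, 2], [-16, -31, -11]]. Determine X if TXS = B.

X = [[-3, 2, 1], [-1, 0, 4], [-3, 5, -1]]

X = T⁻¹BS⁻¹ (apply T⁻¹ on the left and S⁻¹ on the right).
det T = 1; the adjugate gives T⁻¹ = [[-2, 6, 5], [1, -3, -2], [-2, 7, 6]].
det S = -4, so S⁻¹ = [[3/2, 1/2, -1/4], [-3/2, -1/2, -1/4], [5/2, 1/2, 1/4]].
T⁻¹B = [[0, -13, -9], [-8, -9, -1], [7, -21, -18]].
X = (T⁻¹B)S⁻¹ = [[-3, 2, 1], [-1, 0, 4], [-3, 5, -1]].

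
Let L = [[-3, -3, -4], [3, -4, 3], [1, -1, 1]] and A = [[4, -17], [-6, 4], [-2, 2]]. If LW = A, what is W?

W = [[-4, 5], [0, 2], [2, -1]]

Since L multiplies W on the left, W = L⁻¹A.
det L = -1, so L⁻¹ = [[1, -7, 25], [0, -1, 3], [-1, 6, -21]].
W = L⁻¹A = [[1, -7, 25], [0, -1, 3], [-1, 6, -21]] · [[4, -17], [-6, 4], [-2, 2]] = [[-4, 5], [0, 2], [2, -1]].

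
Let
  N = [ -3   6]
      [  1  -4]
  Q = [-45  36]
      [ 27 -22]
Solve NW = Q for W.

N is on the left of W, so left-multiply by N⁻¹: W = N⁻¹Q.
N has determinant 6; N⁻¹ = [[-2/3, -1], [-1/6, -1/2]].
W = N⁻¹Q = [[-2/3, -1], [-1/6, -1/2]] · [[-45, 36], [27, -22]] = [[3, -2], [-6, 5]].

W = [[3, -2], [-6, 5]]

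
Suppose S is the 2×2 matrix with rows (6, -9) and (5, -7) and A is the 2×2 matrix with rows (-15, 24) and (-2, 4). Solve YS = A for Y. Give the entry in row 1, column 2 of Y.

3

S is on the right of Y, so right-multiply by S⁻¹: Y = AS⁻¹.
det S = 3; the adjugate gives S⁻¹ = [[-7/3, 3], [-5/3, 2]].
Y = AS⁻¹ = [[-15, 24], [-2, 4]] · [[-7/3, 3], [-5/3, 2]] = [[-5, 3], [-2, 2]].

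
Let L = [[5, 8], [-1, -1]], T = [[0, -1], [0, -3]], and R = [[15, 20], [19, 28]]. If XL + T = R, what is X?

XL = R − T = [[15, 21], [19, 31]].
Right-multiplying both sides by L⁻¹ gives X = (R − T)L⁻¹.
det L = 3; the adjugate gives L⁻¹ = [[-1/3, -8/3], [1/3, 5/3]].
X = (R − T)L⁻¹ = [[2, -5], [4, 1]].

X = [[2, -5], [4, 1]]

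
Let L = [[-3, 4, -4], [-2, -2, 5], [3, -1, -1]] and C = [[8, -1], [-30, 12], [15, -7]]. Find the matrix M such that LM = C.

M = [[4, -5], [1, -6], [-4, -2]]

Left-multiplying both sides by L⁻¹ gives M = L⁻¹C.
det L = -1, so L⁻¹ = [[-7, -8, -12], [-13, -15, -23], [-8, -9, -14]].
M = L⁻¹C = [[-7, -8, -12], [-13, -15, -23], [-8, -9, -14]] · [[8, -1], [-30, 12], [15, -7]] = [[4, -5], [1, -6], [-4, -2]].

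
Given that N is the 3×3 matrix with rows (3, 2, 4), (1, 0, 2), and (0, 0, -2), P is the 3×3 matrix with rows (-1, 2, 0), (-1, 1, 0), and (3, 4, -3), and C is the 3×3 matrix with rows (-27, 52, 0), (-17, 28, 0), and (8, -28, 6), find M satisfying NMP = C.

M = [[5, -2, -2], [-1, -4, 1], [3, 4, 1]]

Left-multiply by N⁻¹ and right-multiply by P⁻¹: M = N⁻¹CP⁻¹.
det N = 4; the adjugate gives N⁻¹ = [[0, 1, 1], [1/2, -3/2, -1/2], [0, 0, -1/2]].
P has determinant -3; P⁻¹ = [[1, -2, 0], [1, -1, 0], [7/3, -10/3, -1/3]].
N⁻¹C = [[-9, 0, 6], [8, -2, -3], [-4, 14, -3]].
M = (N⁻¹C)P⁻¹ = [[5, -2, -2], [-1, -4, 1], [3, 4, 1]].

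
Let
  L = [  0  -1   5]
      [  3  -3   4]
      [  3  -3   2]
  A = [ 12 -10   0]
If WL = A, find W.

W = [[-2, 1, 3]]

L is on the right of W, so right-multiply by L⁻¹: W = AL⁻¹.
L has determinant -6; L⁻¹ = [[-1, 13/6, -11/6], [-1, 5/2, -5/2], [0, 1/2, -1/2]].
W = AL⁻¹ = [[12, -10, 0]] · [[-1, 13/6, -11/6], [-1, 5/2, -5/2], [0, 1/2, -1/2]] = [[-2, 1, 3]].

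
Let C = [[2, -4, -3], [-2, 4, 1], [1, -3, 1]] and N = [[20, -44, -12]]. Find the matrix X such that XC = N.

X = [[4, -4, 4]]

C is on the right of X, so right-multiply by C⁻¹: X = NC⁻¹.
C has determinant -4; C⁻¹ = [[-7/4, -13/4, -2], [-3/4, -5/4, -1], [-1/2, -1/2, 0]].
X = NC⁻¹ = [[20, -44, -12]] · [[-7/4, -13/4, -2], [-3/4, -5/4, -1], [-1/2, -1/2, 0]] = [[4, -4, 4]].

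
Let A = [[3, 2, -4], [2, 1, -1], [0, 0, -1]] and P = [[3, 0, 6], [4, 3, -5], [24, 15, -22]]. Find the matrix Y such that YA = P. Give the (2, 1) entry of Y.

Right-multiplying both sides by A⁻¹ gives Y = PA⁻¹.
det A = 1, so A⁻¹ = [[-1, 2, 2], [2, -3, -5], [0, 0, -1]].
Y = PA⁻¹ = [[3, 0, 6], [4, 3, -5], [24, 15, -22]] · [[-1, 2, 2], [2, -3, -5], [0, 0, -1]] = [[-3, 6, 0], [2, -1, -2], [6, 3, -5]].

2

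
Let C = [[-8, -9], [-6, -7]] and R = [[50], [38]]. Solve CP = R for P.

Left-multiplying both sides by C⁻¹ gives P = C⁻¹R.
det C = 2, so C⁻¹ = [[-7/2, 9/2], [3, -4]].
P = C⁻¹R = [[-7/2, 9/2], [3, -4]] · [[50], [38]] = [[-4], [-2]].

P = [[-4], [-2]]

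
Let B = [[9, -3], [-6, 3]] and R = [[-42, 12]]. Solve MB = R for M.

M = [[-6, -2]]

Since B sits to the right of M, M = RB⁻¹.
det B = 9; the adjugate gives B⁻¹ = [[1/3, 1/3], [2/3, 1]].
M = RB⁻¹ = [[-42, 12]] · [[1/3, 1/3], [2/3, 1]] = [[-6, -2]].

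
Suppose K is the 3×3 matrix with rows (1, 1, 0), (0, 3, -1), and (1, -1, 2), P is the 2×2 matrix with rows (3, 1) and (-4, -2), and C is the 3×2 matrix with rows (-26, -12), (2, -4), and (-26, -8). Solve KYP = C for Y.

Y = [[-5, 3], [3, 2], [-1, -1]]

Left-multiply by K⁻¹ and right-multiply by P⁻¹: Y = K⁻¹CP⁻¹.
K has determinant 4; K⁻¹ = [[5/4, -1/2, -1/4], [-1/4, 1/2, 1/4], [-3/4, 1/2, 3/4]].
det P = -2, so P⁻¹ = [[1, 1/2], [-2, -3/2]].
K⁻¹C = [[-27, -11], [1, -1], [1, 1]].
Y = (K⁻¹C)P⁻¹ = [[-5, 3], [3, 2], [-1, -1]].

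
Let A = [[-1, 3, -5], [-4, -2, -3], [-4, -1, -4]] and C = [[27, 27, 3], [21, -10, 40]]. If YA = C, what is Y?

Y = [[5, -4, -4], [-5, -1, -3]]

Right-multiplying both sides by A⁻¹ gives Y = CA⁻¹.
det A = 3; the adjugate gives A⁻¹ = [[5/3, 17/3, -19/3], [-4/3, -16/3, 17/3], [-4/3, -13/3, 14/3]].
Y = CA⁻¹ = [[27, 27, 3], [21, -10, 40]] · [[5/3, 17/3, -19/3], [-4/3, -16/3, 17/3], [-4/3, -13/3, 14/3]] = [[5, -4, -4], [-5, -1, -3]].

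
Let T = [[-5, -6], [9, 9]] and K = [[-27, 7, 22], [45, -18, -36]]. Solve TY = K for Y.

T is on the left of Y, so left-multiply by T⁻¹: Y = T⁻¹K.
det T = 9, so T⁻¹ = [[1, 2/3], [-1, -5/9]].
Y = T⁻¹K = [[1, 2/3], [-1, -5/9]] · [[-27, 7, 22], [45, -18, -36]] = [[3, -5, -2], [2, 3, -2]].

Y = [[3, -5, -2], [2, 3, -2]]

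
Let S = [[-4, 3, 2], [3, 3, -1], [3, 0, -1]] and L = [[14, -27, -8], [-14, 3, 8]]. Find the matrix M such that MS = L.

M = [[-5, -4, 2], [5, -4, 6]]

S is on the right of M, so right-multiply by S⁻¹: M = LS⁻¹.
S has determinant -6; S⁻¹ = [[1/2, -1/2, 3/2], [0, 1/3, -1/3], [3/2, -3/2, 7/2]].
M = LS⁻¹ = [[14, -27, -8], [-14, 3, 8]] · [[1/2, -1/2, 3/2], [0, 1/3, -1/3], [3/2, -3/2, 7/2]] = [[-5, -4, 2], [5, -4, 6]].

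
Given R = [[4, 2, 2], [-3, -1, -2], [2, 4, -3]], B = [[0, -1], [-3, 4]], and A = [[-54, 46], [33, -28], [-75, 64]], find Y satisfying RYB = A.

Y = [[5, 3], [5, 4], [-2, -1]]

Y = R⁻¹AB⁻¹ (apply R⁻¹ on the left and B⁻¹ on the right).
det R = -2; the adjugate gives R⁻¹ = [[-11/2, -7, 1], [13/2, 8, -1], [5, 6, -1]].
det B = -3, so B⁻¹ = [[-4/3, -1/3], [-1, 0]].
R⁻¹A = [[-9, 7], [-12, 11], [3, -2]].
Y = (R⁻¹A)B⁻¹ = [[5, 3], [5, 4], [-2, -1]].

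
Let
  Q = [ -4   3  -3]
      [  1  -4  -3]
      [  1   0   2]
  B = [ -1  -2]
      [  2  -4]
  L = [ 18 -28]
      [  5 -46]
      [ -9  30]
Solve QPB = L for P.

P = Q⁻¹LB⁻¹ (apply Q⁻¹ on the left and B⁻¹ on the right).
Q has determinant 5; Q⁻¹ = [[-8/5, -6/5, -21/5], [-1, -1, -3], [4/5, 3/5, 13/5]].
det B = 8; the adjugate gives B⁻¹ = [[-1/2, 1/4], [-1/4, -1/8]].
Q⁻¹L = [[3, -26], [4, -16], [-6, 28]].
P = (Q⁻¹L)B⁻¹ = [[5, 4], [2, 3], [-4, -5]].

P = [[5, 4], [2, 3], [-4, -5]]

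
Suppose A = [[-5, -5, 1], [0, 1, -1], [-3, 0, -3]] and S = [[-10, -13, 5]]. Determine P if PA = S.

Since A sits to the right of P, P = SA⁻¹.
det A = 3, so A⁻¹ = [[-1, -5, 4/3], [1, 6, -5/3], [1, 5, -5/3]].
P = SA⁻¹ = [[-10, -13, 5]] · [[-1, -5, 4/3], [1, 6, -5/3], [1, 5, -5/3]] = [[2, -3, 0]].

P = [[2, -3, 0]]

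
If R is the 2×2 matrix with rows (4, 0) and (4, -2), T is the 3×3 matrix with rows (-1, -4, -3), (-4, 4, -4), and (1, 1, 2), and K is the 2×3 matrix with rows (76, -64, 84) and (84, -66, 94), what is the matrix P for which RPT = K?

Left-multiply by R⁻¹ and right-multiply by T⁻¹: P = R⁻¹KT⁻¹.
det R = -8, so R⁻¹ = [[1/4, 0], [1/2, -1/2]].
det T = -4, so T⁻¹ = [[-3, -5/4, -7], [-1, -1/4, -2], [2, 3/4, 5]].
R⁻¹K = [[19, -16, 21], [-4, 1, -5]].
P = (R⁻¹K)T⁻¹ = [[1, -4, 4], [1, 1, 1]].

P = [[1, -4, 4], [1, 1, 1]]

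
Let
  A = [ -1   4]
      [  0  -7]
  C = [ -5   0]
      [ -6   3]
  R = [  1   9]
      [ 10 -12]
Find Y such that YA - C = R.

YA = R + C = [[-4, 9], [4, -9]].
Since A sits to the right of Y, Y = (R + C)A⁻¹.
det A = 7, so A⁻¹ = [[-1, -4/7], [0, -1/7]].
Y = (R + C)A⁻¹ = [[4, 1], [-4, -1]].

Y = [[4, 1], [-4, -1]]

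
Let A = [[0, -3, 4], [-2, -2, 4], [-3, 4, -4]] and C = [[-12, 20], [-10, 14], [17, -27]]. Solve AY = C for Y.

Y = [[-3, 1], [-4, -4], [-6, 2]]

Left-multiplying both sides by A⁻¹ gives Y = A⁻¹C.
det A = 4; the adjugate gives A⁻¹ = [[-2, 1, -1], [-5, 3, -2], [-7/2, 9/4, -3/2]].
Y = A⁻¹C = [[-2, 1, -1], [-5, 3, -2], [-7/2, 9/4, -3/2]] · [[-12, 20], [-10, 14], [17, -27]] = [[-3, 1], [-4, -4], [-6, 2]].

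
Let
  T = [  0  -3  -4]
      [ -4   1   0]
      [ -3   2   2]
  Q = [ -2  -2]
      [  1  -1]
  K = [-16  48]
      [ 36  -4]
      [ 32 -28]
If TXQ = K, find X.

X = [[1, -4], [-4, 4], [5, 5]]

Isolating X: multiply by T⁻¹ from the left and Q⁻¹ from the right, so X = T⁻¹KQ⁻¹.
det T = -4, so T⁻¹ = [[-1/2, 1/2, -1], [-2, 3, -4], [5/4, -9/4, 3]].
det Q = 4; the adjugate gives Q⁻¹ = [[-1/4, 1/2], [-1/4, -1/2]].
T⁻¹K = [[-6, 2], [12, 4], [-5, -15]].
X = (T⁻¹K)Q⁻¹ = [[1, -4], [-4, 4], [5, 5]].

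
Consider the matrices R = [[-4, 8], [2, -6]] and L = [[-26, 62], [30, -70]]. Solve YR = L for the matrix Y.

Right-multiplying both sides by R⁻¹ gives Y = LR⁻¹.
R has determinant 8; R⁻¹ = [[-3/4, -1], [-1/4, -1/2]].
Y = LR⁻¹ = [[-26, 62], [30, -70]] · [[-3/4, -1], [-1/4, -1/2]] = [[4, -5], [-5, 5]].

Y = [[4, -5], [-5, 5]]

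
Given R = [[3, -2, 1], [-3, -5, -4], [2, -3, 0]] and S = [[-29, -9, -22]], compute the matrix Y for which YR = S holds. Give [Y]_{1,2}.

5

Right-multiplying both sides by R⁻¹ gives Y = SR⁻¹.
det R = -1; the adjugate gives R⁻¹ = [[12, 3, -13], [8, 2, -9], [-19, -5, 21]].
Y = SR⁻¹ = [[-29, -9, -22]] · [[12, 3, -13], [8, 2, -9], [-19, -5, 21]] = [[-2, 5, -4]].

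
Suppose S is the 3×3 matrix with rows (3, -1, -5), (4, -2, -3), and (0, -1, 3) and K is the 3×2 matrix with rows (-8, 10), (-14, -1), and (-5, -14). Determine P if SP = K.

P = [[-1, 0], [5, 5], [0, -3]]

Since S multiplies P on the left, P = S⁻¹K.
S has determinant 5; S⁻¹ = [[-9/5, 8/5, -7/5], [-12/5, 9/5, -11/5], [-4/5, 3/5, -2/5]].
P = S⁻¹K = [[-9/5, 8/5, -7/5], [-12/5, 9/5, -11/5], [-4/5, 3/5, -2/5]] · [[-8, 10], [-14, -1], [-5, -14]] = [[-1, 0], [5, 5], [0, -3]].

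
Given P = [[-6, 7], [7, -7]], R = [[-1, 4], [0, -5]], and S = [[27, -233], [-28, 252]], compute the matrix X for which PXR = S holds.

X = P⁻¹SR⁻¹ (apply P⁻¹ on the left and R⁻¹ on the right).
det P = -7, so P⁻¹ = [[1, 1], [1, 6/7]].
R has determinant 5; R⁻¹ = [[-1, -4/5], [0, -1/5]].
P⁻¹S = [[-1, 19], [3, -17]].
X = (P⁻¹S)R⁻¹ = [[1, -3], [-3, 1]].

X = [[1, -3], [-3, 1]]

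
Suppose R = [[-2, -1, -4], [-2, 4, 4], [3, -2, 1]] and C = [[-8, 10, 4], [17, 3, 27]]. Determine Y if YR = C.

R is on the right of Y, so right-multiply by R⁻¹: Y = CR⁻¹.
det R = -6; the adjugate gives R⁻¹ = [[-2, -3/2, -2], [-7/3, -5/3, -8/3], [4/3, 7/6, 5/3]].
Y = CR⁻¹ = [[-8, 10, 4], [17, 3, 27]] · [[-2, -3/2, -2], [-7/3, -5/3, -8/3], [4/3, 7/6, 5/3]] = [[-2, 0, -4], [-5, 1, 3]].

Y = [[-2, 0, -4], [-5, 1, 3]]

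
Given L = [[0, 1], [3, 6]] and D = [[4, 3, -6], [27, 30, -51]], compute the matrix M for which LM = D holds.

M = [[1, 4, -5], [4, 3, -6]]

Since L multiplies M on the left, M = L⁻¹D.
det L = -3; the adjugate gives L⁻¹ = [[-2, 1/3], [1, 0]].
M = L⁻¹D = [[-2, 1/3], [1, 0]] · [[4, 3, -6], [27, 30, -51]] = [[1, 4, -5], [4, 3, -6]].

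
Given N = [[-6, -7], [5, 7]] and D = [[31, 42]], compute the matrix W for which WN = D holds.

Right-multiplying both sides by N⁻¹ gives W = DN⁻¹.
N has determinant -7; N⁻¹ = [[-1, -1], [5/7, 6/7]].
W = DN⁻¹ = [[31, 42]] · [[-1, -1], [5/7, 6/7]] = [[-1, 5]].

W = [[-1, 5]]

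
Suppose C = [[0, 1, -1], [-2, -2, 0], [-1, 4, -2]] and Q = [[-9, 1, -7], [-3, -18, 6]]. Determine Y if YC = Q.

C is on the right of Y, so right-multiply by C⁻¹: Y = QC⁻¹.
det C = 6; the adjugate gives C⁻¹ = [[2/3, -1/3, -1/3], [-2/3, -1/6, 1/3], [-5/3, -1/6, 1/3]].
Y = QC⁻¹ = [[-9, 1, -7], [-3, -18, 6]] · [[2/3, -1/3, -1/3], [-2/3, -1/6, 1/3], [-5/3, -1/6, 1/3]] = [[5, 4, 1], [0, 3, -3]].

Y = [[5, 4, 1], [0, 3, -3]]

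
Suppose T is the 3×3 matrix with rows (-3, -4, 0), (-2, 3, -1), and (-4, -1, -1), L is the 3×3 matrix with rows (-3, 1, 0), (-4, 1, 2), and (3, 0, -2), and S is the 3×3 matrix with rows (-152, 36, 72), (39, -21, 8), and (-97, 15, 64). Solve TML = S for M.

M = [[4, -4, 4], [-4, -5, -2], [-5, -1, -4]]

Left-multiply by T⁻¹ and right-multiply by L⁻¹: M = T⁻¹SL⁻¹.
det T = 4, so T⁻¹ = [[-1, -1, 1], [1/2, 3/4, -3/4], [7/2, 13/4, -17/4]].
det L = 4, so L⁻¹ = [[-1/2, 1/2, 1/2], [-1/2, 3/2, 3/2], [-3/4, 3/4, 1/4]].
T⁻¹S = [[16, 0, -16], [26, -9, -6], [7, -6, 6]].
M = (T⁻¹S)L⁻¹ = [[4, -4, 4], [-4, -5, -2], [-5, -1, -4]].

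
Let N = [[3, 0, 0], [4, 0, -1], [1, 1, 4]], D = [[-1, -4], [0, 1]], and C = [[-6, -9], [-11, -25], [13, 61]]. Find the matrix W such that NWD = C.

W = [[2, 5], [-3, 0], [-3, 1]]

Left-multiply by N⁻¹ and right-multiply by D⁻¹: W = N⁻¹CD⁻¹.
det N = 3; the adjugate gives N⁻¹ = [[1/3, 0, 0], [-17/3, 4, 1], [4/3, -1, 0]].
det D = -1, so D⁻¹ = [[-1, -4], [0, 1]].
N⁻¹C = [[-2, -3], [3, 12], [3, 13]].
W = (N⁻¹C)D⁻¹ = [[2, 5], [-3, 0], [-3, 1]].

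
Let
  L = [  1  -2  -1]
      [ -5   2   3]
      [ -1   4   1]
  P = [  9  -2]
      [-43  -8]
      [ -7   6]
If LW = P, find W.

Left-multiplying both sides by L⁻¹ gives W = L⁻¹P.
L has determinant 4; L⁻¹ = [[-5/2, -1/2, -1], [1/2, 0, 1/2], [-9/2, -1/2, -2]].
W = L⁻¹P = [[-5/2, -1/2, -1], [1/2, 0, 1/2], [-9/2, -1/2, -2]] · [[9, -2], [-43, -8], [-7, 6]] = [[6, 3], [1, 2], [-5, 1]].

W = [[6, 3], [1, 2], [-5, 1]]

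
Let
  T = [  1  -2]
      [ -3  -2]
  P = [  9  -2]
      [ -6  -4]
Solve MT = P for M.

Right-multiplying both sides by T⁻¹ gives M = PT⁻¹.
det T = -8; the adjugate gives T⁻¹ = [[1/4, -1/4], [-3/8, -1/8]].
M = PT⁻¹ = [[9, -2], [-6, -4]] · [[1/4, -1/4], [-3/8, -1/8]] = [[3, -2], [0, 2]].

M = [[3, -2], [0, 2]]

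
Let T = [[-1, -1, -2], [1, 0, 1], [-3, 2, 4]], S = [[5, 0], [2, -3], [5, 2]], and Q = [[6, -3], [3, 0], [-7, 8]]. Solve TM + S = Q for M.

TM = Q − S = [[1, -3], [1, 3], [-12, 6]].
T is on the left of M, so left-multiply by T⁻¹: M = T⁻¹(Q − S).
T has determinant 5; T⁻¹ = [[-2/5, 0, -1/5], [-7/5, -2, -1/5], [2/5, 1, 1/5]].
M = T⁻¹(Q − S) = [[2, 0], [-1, -3], [-1, 3]].

M = [[2, 0], [-1, -3], [-1, 3]]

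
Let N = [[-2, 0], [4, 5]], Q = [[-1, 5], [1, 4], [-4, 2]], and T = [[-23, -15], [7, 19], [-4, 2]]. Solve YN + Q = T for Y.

Y = [[3, -4], [3, 3], [0, 0]]

YN = T − Q = [[-22, -20], [6, 15], [0, 0]].
N is on the right of Y, so right-multiply by N⁻¹: Y = (T − Q)N⁻¹.
N has determinant -10; N⁻¹ = [[-1/2, 0], [2/5, 1/5]].
Y = (T − Q)N⁻¹ = [[3, -4], [3, 3], [0, 0]].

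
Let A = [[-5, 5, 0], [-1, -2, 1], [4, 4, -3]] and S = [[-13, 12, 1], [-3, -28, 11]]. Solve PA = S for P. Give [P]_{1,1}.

A is on the right of P, so right-multiply by A⁻¹: P = SA⁻¹.
A has determinant -5; A⁻¹ = [[-2/5, -3, -1], [-1/5, -3, -1], [-4/5, -8, -3]].
P = SA⁻¹ = [[-13, 12, 1], [-3, -28, 11]] · [[-2/5, -3, -1], [-1/5, -3, -1], [-4/5, -8, -3]] = [[2, -5, -2], [-2, 5, -2]].

2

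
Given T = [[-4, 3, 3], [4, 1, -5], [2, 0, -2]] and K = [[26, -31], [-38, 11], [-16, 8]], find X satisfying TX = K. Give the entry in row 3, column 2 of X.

Since T multiplies X on the left, X = T⁻¹K.
det T = -4, so T⁻¹ = [[1/2, -3/2, 9/2], [1/2, -1/2, 2], [1/2, -3/2, 4]].
X = T⁻¹K = [[1/2, -3/2, 9/2], [1/2, -1/2, 2], [1/2, -3/2, 4]] · [[26, -31], [-38, 11], [-16, 8]] = [[-2, 4], [0, -5], [6, 0]].

0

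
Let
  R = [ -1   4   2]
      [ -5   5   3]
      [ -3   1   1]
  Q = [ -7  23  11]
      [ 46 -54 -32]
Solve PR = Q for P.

P = [[2, 4, -5], [-6, -5, -5]]

Right-multiplying both sides by R⁻¹ gives P = QR⁻¹.
R has determinant 2; R⁻¹ = [[1, -1, 1], [-2, 5/2, -7/2], [5, -11/2, 15/2]].
P = QR⁻¹ = [[-7, 23, 11], [46, -54, -32]] · [[1, -1, 1], [-2, 5/2, -7/2], [5, -11/2, 15/2]] = [[2, 4, -5], [-6, -5, -5]].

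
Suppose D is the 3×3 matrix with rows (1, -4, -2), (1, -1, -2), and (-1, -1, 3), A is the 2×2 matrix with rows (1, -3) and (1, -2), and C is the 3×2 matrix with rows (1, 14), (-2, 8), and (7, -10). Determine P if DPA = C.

Isolating P: multiply by D⁻¹ from the left and A⁻¹ from the right, so P = D⁻¹CA⁻¹.
det D = 3, so D⁻¹ = [[-5/3, 14/3, 2], [-1/3, 1/3, 0], [-2/3, 5/3, 1]].
A has determinant 1; A⁻¹ = [[-2, 3], [-1, 1]].
D⁻¹C = [[3, -6], [-1, -2], [3, -6]].
P = (D⁻¹C)A⁻¹ = [[0, 3], [4, -5], [0, 3]].

P = [[0, 3], [4, -5], [0, 3]]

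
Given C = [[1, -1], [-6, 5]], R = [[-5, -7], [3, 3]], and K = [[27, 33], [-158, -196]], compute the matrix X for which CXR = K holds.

X = [[-4, 1], [-1, -3]]

Isolating X: multiply by C⁻¹ from the left and R⁻¹ from the right, so X = C⁻¹KR⁻¹.
det C = -1; the adjugate gives C⁻¹ = [[-5, -1], [-6, -1]].
R has determinant 6; R⁻¹ = [[1/2, 7/6], [-1/2, -5/6]].
C⁻¹K = [[23, 31], [-4, -2]].
X = (C⁻¹K)R⁻¹ = [[-4, 1], [-1, -3]].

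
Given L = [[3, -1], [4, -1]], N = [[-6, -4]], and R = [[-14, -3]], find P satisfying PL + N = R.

P = [[4, -5]]

PL = R − N = [[-8, 1]].
Right-multiplying both sides by L⁻¹ gives P = (R − N)L⁻¹.
L has determinant 1; L⁻¹ = [[-1, 1], [-4, 3]].
P = (R − N)L⁻¹ = [[4, -5]].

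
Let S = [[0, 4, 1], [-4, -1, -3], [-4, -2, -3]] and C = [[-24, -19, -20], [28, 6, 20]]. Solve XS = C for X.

X = [[-2, 1, 5], [-1, -4, -3]]

Since S sits to the right of X, X = CS⁻¹.
det S = 4; the adjugate gives S⁻¹ = [[-3/4, 5/2, -11/4], [0, 1, -1], [1, -4, 4]].
X = CS⁻¹ = [[-24, -19, -20], [28, 6, 20]] · [[-3/4, 5/2, -11/4], [0, 1, -1], [1, -4, 4]] = [[-2, 1, 5], [-1, -4, -3]].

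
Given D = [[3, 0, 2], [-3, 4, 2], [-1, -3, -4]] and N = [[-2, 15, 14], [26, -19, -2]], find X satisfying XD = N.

X = [[2, 3, -1], [5, -4, 1]]

Right-multiplying both sides by D⁻¹ gives X = ND⁻¹.
det D = -4, so D⁻¹ = [[5/2, 3/2, 2], [7/2, 5/2, 3], [-13/4, -9/4, -3]].
X = ND⁻¹ = [[-2, 15, 14], [26, -19, -2]] · [[5/2, 3/2, 2], [7/2, 5/2, 3], [-13/4, -9/4, -3]] = [[2, 3, -1], [5, -4, 1]].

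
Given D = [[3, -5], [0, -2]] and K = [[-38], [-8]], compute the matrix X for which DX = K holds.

X = [[-6], [4]]

Since D multiplies X on the left, X = D⁻¹K.
D has determinant -6; D⁻¹ = [[1/3, -5/6], [0, -1/2]].
X = D⁻¹K = [[1/3, -5/6], [0, -1/2]] · [[-38], [-8]] = [[-6], [4]].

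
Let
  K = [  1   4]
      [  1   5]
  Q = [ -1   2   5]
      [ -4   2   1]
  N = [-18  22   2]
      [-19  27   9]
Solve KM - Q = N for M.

KM = N + Q = [[-19, 24, 7], [-23, 29, 10]].
K is on the left of M, so left-multiply by K⁻¹: M = K⁻¹(N + Q).
det K = 1; the adjugate gives K⁻¹ = [[5, -4], [-1, 1]].
M = K⁻¹(N + Q) = [[-3, 4, -5], [-4, 5, 3]].

M = [[-3, 4, -5], [-4, 5, 3]]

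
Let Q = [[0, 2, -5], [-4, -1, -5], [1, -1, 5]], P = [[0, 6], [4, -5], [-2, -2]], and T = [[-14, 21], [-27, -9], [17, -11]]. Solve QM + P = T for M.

QM = T − P = [[-14, 15], [-31, -4], [19, -9]].
Left-multiplying both sides by Q⁻¹ gives M = Q⁻¹(T − P).
det Q = 5, so Q⁻¹ = [[-2, -1, -3], [3, 1, 4], [1, 2/5, 8/5]].
M = Q⁻¹(T − P) = [[2, 1], [3, 5], [4, -1]].

M = [[2, 1], [3, 5], [4, -1]]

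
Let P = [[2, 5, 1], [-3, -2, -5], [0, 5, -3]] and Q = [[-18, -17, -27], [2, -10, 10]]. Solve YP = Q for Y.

Y = [[0, 6, -1], [1, 0, -3]]

Since P sits to the right of Y, Y = QP⁻¹.
det P = 2; the adjugate gives P⁻¹ = [[31/2, 10, -23/2], [-9/2, -3, 7/2], [-15/2, -5, 11/2]].
Y = QP⁻¹ = [[-18, -17, -27], [2, -10, 10]] · [[31/2, 10, -23/2], [-9/2, -3, 7/2], [-15/2, -5, 11/2]] = [[0, 6, -1], [1, 0, -3]].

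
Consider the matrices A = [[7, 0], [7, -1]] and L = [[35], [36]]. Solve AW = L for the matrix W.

Since A multiplies W on the left, W = A⁻¹L.
det A = -7, so A⁻¹ = [[1/7, 0], [1, -1]].
W = A⁻¹L = [[1/7, 0], [1, -1]] · [[35], [36]] = [[5], [-1]].

W = [[5], [-1]]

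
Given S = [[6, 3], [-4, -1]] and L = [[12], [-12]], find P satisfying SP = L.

P = [[4], [-4]]

S is on the left of P, so left-multiply by S⁻¹: P = S⁻¹L.
det S = 6, so S⁻¹ = [[-1/6, -1/2], [2/3, 1]].
P = S⁻¹L = [[-1/6, -1/2], [2/3, 1]] · [[12], [-12]] = [[4], [-4]].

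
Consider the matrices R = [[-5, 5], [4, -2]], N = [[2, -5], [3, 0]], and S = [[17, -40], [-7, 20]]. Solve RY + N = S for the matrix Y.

RY = S − N = [[15, -35], [-10, 20]].
Left-multiplying both sides by R⁻¹ gives Y = R⁻¹(S − N).
det R = -10; the adjugate gives R⁻¹ = [[1/5, 1/2], [2/5, 1/2]].
Y = R⁻¹(S − N) = [[-2, 3], [1, -4]].

Y = [[-2, 3], [1, -4]]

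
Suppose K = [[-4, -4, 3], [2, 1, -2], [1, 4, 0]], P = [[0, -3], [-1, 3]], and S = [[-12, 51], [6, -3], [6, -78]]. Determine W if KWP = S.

Isolating W: multiply by K⁻¹ from the left and P⁻¹ from the right, so W = K⁻¹SP⁻¹.
det K = -3, so K⁻¹ = [[-8/3, -4, -5/3], [2/3, 1, 2/3], [-7/3, -4, -4/3]].
det P = -3, so P⁻¹ = [[-1, -1], [-1/3, 0]].
K⁻¹S = [[-2, 6], [2, -21], [-4, -3]].
W = (K⁻¹S)P⁻¹ = [[0, 2], [5, -2], [5, 4]].

W = [[0, 2], [5, -2], [5, 4]]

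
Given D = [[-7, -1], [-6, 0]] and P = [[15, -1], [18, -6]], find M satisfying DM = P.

M = [[-3, 1], [6, -6]]

Left-multiplying both sides by D⁻¹ gives M = D⁻¹P.
det D = -6; the adjugate gives D⁻¹ = [[0, -1/6], [-1, 7/6]].
M = D⁻¹P = [[0, -1/6], [-1, 7/6]] · [[15, -1], [18, -6]] = [[-3, 1], [6, -6]].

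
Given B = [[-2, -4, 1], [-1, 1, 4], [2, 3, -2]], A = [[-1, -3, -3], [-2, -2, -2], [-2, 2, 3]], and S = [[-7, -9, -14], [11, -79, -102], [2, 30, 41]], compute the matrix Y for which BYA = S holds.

Y = B⁻¹SA⁻¹ (apply B⁻¹ on the left and A⁻¹ on the right).
det B = -1; the adjugate gives B⁻¹ = [[14, 5, 17], [-6, -2, -7], [5, 2, 6]].
A has determinant -4; A⁻¹ = [[1/2, -3/4, 0], [-5/2, 9/4, -1], [2, -2, 1]].
B⁻¹S = [[-9, -11, -9], [6, 2, 1], [-1, -23, -28]].
Y = (B⁻¹S)A⁻¹ = [[5, 0, 2], [0, -2, -1], [1, 5, -5]].

Y = [[5, 0, 2], [0, -2, -1], [1, 5, -5]]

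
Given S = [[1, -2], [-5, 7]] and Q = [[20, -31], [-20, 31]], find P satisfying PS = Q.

Right-multiplying both sides by S⁻¹ gives P = QS⁻¹.
S has determinant -3; S⁻¹ = [[-7/3, -2/3], [-5/3, -1/3]].
P = QS⁻¹ = [[20, -31], [-20, 31]] · [[-7/3, -2/3], [-5/3, -1/3]] = [[5, -3], [-5, 3]].

P = [[5, -3], [-5, 3]]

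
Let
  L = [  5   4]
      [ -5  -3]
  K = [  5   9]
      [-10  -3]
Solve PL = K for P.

L is on the right of P, so right-multiply by L⁻¹: P = KL⁻¹.
det L = 5, so L⁻¹ = [[-3/5, -4/5], [1, 1]].
P = KL⁻¹ = [[5, 9], [-10, -3]] · [[-3/5, -4/5], [1, 1]] = [[6, 5], [3, 5]].

P = [[6, 5], [3, 5]]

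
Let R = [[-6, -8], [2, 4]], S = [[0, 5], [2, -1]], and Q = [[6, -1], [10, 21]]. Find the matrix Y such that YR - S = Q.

Y = [[-2, -3], [-1, 3]]

YR = Q + S = [[6, 4], [12, 20]].
Right-multiplying both sides by R⁻¹ gives Y = (Q + S)R⁻¹.
R has determinant -8; R⁻¹ = [[-1/2, -1], [1/4, 3/4]].
Y = (Q + S)R⁻¹ = [[-2, -3], [-1, 3]].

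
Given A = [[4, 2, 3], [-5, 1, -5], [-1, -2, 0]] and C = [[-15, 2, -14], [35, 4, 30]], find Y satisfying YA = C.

Y = [[2, 4, 3], [0, -6, -5]]

Right-multiplying both sides by A⁻¹ gives Y = CA⁻¹.
det A = 3, so A⁻¹ = [[-10/3, -2, -13/3], [5/3, 1, 5/3], [11/3, 2, 14/3]].
Y = CA⁻¹ = [[-15, 2, -14], [35, 4, 30]] · [[-10/3, -2, -13/3], [5/3, 1, 5/3], [11/3, 2, 14/3]] = [[2, 4, 3], [0, -6, -5]].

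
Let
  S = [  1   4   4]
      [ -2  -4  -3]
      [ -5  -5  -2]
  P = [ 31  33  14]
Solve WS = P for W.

Since S sits to the right of W, W = PS⁻¹.
det S = -3, so S⁻¹ = [[7/3, 4, -4/3], [-11/3, -6, 5/3], [10/3, 5, -4/3]].
W = PS⁻¹ = [[31, 33, 14]] · [[7/3, 4, -4/3], [-11/3, -6, 5/3], [10/3, 5, -4/3]] = [[-2, -4, -5]].

W = [[-2, -4, -5]]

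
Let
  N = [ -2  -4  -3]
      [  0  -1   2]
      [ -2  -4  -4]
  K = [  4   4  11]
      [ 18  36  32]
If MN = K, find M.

M = [[-5, 4, 3], [-4, 0, -5]]

Since N sits to the right of M, M = KN⁻¹.
det N = -2, so N⁻¹ = [[-6, 2, 11/2], [2, -1, -2], [1, 0, -1]].
M = KN⁻¹ = [[4, 4, 11], [18, 36, 32]] · [[-6, 2, 11/2], [2, -1, -2], [1, 0, -1]] = [[-5, 4, 3], [-4, 0, -5]].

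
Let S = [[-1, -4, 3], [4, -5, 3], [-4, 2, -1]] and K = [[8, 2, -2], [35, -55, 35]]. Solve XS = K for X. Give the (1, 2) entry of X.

-2

Right-multiplying both sides by S⁻¹ gives X = KS⁻¹.
S has determinant -3; S⁻¹ = [[1/3, -2/3, -1], [8/3, -13/3, -5], [4, -6, -7]].
X = KS⁻¹ = [[8, 2, -2], [35, -55, 35]] · [[1/3, -2/3, -1], [8/3, -13/3, -5], [4, -6, -7]] = [[0, -2, -4], [5, 5, -5]].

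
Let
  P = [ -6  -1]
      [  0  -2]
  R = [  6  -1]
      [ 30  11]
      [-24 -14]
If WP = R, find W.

W = [[-1, 1], [-5, -3], [4, 5]]

P is on the right of W, so right-multiply by P⁻¹: W = RP⁻¹.
det P = 12; the adjugate gives P⁻¹ = [[-1/6, 1/12], [0, -1/2]].
W = RP⁻¹ = [[6, -1], [30, 11], [-24, -14]] · [[-1/6, 1/12], [0, -1/2]] = [[-1, 1], [-5, -3], [4, 5]].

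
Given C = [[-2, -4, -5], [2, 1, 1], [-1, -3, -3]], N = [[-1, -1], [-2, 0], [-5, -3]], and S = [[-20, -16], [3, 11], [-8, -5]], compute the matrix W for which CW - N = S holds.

CW = S + N = [[-21, -17], [1, 11], [-13, -8]].
Since C multiplies W on the left, W = C⁻¹(S + N).
C has determinant 5; C⁻¹ = [[0, 3/5, 1/5], [1, 1/5, -8/5], [-1, -2/5, 6/5]].
W = C⁻¹(S + N) = [[-2, 5], [0, -2], [5, 3]].

W = [[-2, 5], [0, -2], [5, 3]]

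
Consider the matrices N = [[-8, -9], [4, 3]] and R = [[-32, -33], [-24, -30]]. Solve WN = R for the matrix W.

W = [[3, -2], [4, 2]]

Since N sits to the right of W, W = RN⁻¹.
N has determinant 12; N⁻¹ = [[1/4, 3/4], [-1/3, -2/3]].
W = RN⁻¹ = [[-32, -33], [-24, -30]] · [[1/4, 3/4], [-1/3, -2/3]] = [[3, -2], [4, 2]].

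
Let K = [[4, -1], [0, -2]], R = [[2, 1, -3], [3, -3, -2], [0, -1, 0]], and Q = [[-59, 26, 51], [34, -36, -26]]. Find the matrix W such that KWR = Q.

Left-multiply by K⁻¹ and right-multiply by R⁻¹: W = K⁻¹QR⁻¹.
det K = -8, so K⁻¹ = [[1/4, -1/8], [0, -1/2]].
R has determinant 5; R⁻¹ = [[-2/5, 3/5, -11/5], [0, 0, -1], [-3/5, 2/5, -9/5]].
K⁻¹Q = [[-19, 11, 16], [-17, 18, 13]].
W = (K⁻¹Q)R⁻¹ = [[-2, -5, 2], [-1, -5, -4]].

W = [[-2, -5, 2], [-1, -5, -4]]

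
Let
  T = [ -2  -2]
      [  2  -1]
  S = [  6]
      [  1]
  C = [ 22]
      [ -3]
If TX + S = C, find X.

X = [[-4], [-4]]

TX = C − S = [[16], [-4]].
Left-multiplying both sides by T⁻¹ gives X = T⁻¹(C − S).
det T = 6; the adjugate gives T⁻¹ = [[-1/6, 1/3], [-1/3, -1/3]].
X = T⁻¹(C − S) = [[-4], [-4]].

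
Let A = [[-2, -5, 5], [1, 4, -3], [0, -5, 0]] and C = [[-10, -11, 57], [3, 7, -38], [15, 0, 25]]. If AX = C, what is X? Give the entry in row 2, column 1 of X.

-3

Since A multiplies X on the left, X = A⁻¹C.
det A = 5; the adjugate gives A⁻¹ = [[-3, -5, -1], [0, 0, -1/5], [-1, -2, -3/5]].
X = A⁻¹C = [[-3, -5, -1], [0, 0, -1/5], [-1, -2, -3/5]] · [[-10, -11, 57], [3, 7, -38], [15, 0, 25]] = [[0, -2, -6], [-3, 0, -5], [-5, -3, 4]].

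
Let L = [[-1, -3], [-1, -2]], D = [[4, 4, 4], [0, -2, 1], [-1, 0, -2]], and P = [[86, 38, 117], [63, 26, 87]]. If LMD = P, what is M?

Left-multiply by L⁻¹ and right-multiply by D⁻¹: M = L⁻¹PD⁻¹.
det L = -1, so L⁻¹ = [[2, -3], [-1, 1]].
det D = 4, so D⁻¹ = [[1, 2, 3], [-1/4, -1, -1], [-1/2, -1, -2]].
L⁻¹P = [[-17, -2, -27], [-23, -12, -30]].
M = (L⁻¹P)D⁻¹ = [[-3, -5, 5], [-5, -4, 3]].

M = [[-3, -5, 5], [-5, -4, 3]]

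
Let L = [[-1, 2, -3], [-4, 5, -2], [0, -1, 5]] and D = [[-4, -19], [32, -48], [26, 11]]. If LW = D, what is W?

Since L multiplies W on the left, W = L⁻¹D.
det L = 5, so L⁻¹ = [[23/5, -7/5, 11/5], [4, -1, 2], [4/5, -1/5, 3/5]].
W = L⁻¹D = [[23/5, -7/5, 11/5], [4, -1, 2], [4/5, -1/5, 3/5]] · [[-4, -19], [32, -48], [26, 11]] = [[-6, 4], [4, -6], [6, 1]].

W = [[-6, 4], [4, -6], [6, 1]]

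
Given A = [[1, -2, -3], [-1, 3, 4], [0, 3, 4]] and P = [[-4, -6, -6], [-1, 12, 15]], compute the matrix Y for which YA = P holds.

A is on the right of Y, so right-multiply by A⁻¹: Y = PA⁻¹.
A has determinant 1; A⁻¹ = [[0, -1, 1], [4, 4, -1], [-3, -3, 1]].
Y = PA⁻¹ = [[-4, -6, -6], [-1, 12, 15]] · [[0, -1, 1], [4, 4, -1], [-3, -3, 1]] = [[-6, -2, -4], [3, 4, 2]].

Y = [[-6, -2, -4], [3, 4, 2]]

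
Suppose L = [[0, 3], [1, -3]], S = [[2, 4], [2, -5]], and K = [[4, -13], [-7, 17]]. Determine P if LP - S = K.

LP = K + S = [[6, -9], [-5, 12]].
Since L multiplies P on the left, P = L⁻¹(K + S).
det L = -3; the adjugate gives L⁻¹ = [[1, 1], [1/3, 0]].
P = L⁻¹(K + S) = [[1, 3], [2, -3]].

P = [[1, 3], [2, -3]]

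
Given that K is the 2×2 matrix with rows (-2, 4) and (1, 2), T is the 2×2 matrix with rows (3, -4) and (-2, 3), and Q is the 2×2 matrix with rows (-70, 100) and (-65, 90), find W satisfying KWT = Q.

Left-multiply by K⁻¹ and right-multiply by T⁻¹: W = K⁻¹QT⁻¹.
det K = -8; the adjugate gives K⁻¹ = [[-1/4, 1/2], [1/8, 1/4]].
det T = 1, so T⁻¹ = [[3, 4], [2, 3]].
K⁻¹Q = [[-15, 20], [-25, 35]].
W = (K⁻¹Q)T⁻¹ = [[-5, 0], [-5, 5]].

W = [[-5, 0], [-5, 5]]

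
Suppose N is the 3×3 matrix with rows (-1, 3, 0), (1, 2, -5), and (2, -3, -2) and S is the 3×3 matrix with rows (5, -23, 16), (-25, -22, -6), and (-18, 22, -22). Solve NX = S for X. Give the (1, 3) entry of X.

Left-multiplying both sides by N⁻¹ gives X = N⁻¹S.
det N = -5, so N⁻¹ = [[19/5, -6/5, 3], [8/5, -2/5, 1], [7/5, -3/5, 1]].
X = N⁻¹S = [[19/5, -6/5, 3], [8/5, -2/5, 1], [7/5, -3/5, 1]] · [[5, -23, 16], [-25, -22, -6], [-18, 22, -22]] = [[-5, 5, 2], [0, -6, 6], [4, 3, 4]].

2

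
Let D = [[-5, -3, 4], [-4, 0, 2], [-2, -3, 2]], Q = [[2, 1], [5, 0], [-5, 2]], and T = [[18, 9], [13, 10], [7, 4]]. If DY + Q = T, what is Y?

Y = [[-4, -4], [-4, 0], [-4, -3]]

DY = T − Q = [[16, 8], [8, 10], [12, 2]].
Since D multiplies Y on the left, Y = D⁻¹(T − Q).
D has determinant 6; D⁻¹ = [[1, -1, -1], [2/3, -1/3, -1], [2, -3/2, -2]].
Y = D⁻¹(T − Q) = [[-4, -4], [-4, 0], [-4, -3]].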